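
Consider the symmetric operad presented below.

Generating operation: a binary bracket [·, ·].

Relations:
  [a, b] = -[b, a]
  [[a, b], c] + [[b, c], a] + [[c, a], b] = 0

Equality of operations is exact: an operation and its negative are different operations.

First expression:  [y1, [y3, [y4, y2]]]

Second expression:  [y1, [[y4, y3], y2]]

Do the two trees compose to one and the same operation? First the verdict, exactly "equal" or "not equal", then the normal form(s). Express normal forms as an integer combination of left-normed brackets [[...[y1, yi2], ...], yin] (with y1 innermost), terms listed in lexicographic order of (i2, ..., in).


The first expression reduces to [[[y1, y2], y4], y3] - [[[y1, y3], y2], y4] + [[[y1, y3], y4], y2] - [[[y1, y4], y2], y3]
The second expression reduces to [[[y1, y2], y3], y4] - [[[y1, y2], y4], y3] - [[[y1, y3], y4], y2] + [[[y1, y4], y3], y2]
Different reductions; not equal.

not equal; first: [[[y1, y2], y4], y3] - [[[y1, y3], y2], y4] + [[[y1, y3], y4], y2] - [[[y1, y4], y2], y3]; second: [[[y1, y2], y3], y4] - [[[y1, y2], y4], y3] - [[[y1, y3], y4], y2] + [[[y1, y4], y3], y2]


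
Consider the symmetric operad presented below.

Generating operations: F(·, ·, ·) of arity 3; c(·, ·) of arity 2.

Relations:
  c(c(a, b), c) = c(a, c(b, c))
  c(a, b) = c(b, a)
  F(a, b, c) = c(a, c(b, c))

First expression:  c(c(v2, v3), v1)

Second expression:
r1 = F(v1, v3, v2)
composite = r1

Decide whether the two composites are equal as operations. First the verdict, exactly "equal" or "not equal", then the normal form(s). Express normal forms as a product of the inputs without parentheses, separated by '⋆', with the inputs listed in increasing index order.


equal; both compose to v1 ⋆ v2 ⋆ v3

Normal form of the first expression: v1 ⋆ v2 ⋆ v3
Normal form of the second expression: v1 ⋆ v2 ⋆ v3
Identical normal forms: equal.


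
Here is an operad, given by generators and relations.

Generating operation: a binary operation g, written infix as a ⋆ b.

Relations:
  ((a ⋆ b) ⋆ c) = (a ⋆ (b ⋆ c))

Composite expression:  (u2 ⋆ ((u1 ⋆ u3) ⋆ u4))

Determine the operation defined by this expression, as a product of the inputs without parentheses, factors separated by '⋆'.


u2 ⋆ u1 ⋆ u3 ⋆ u4


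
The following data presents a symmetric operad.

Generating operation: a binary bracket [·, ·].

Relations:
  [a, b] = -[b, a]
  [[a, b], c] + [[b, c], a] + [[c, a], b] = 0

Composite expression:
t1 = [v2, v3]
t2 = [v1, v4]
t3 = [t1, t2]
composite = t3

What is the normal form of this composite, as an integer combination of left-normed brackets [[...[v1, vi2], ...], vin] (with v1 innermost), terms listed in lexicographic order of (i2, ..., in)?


-[[[v1, v4], v2], v3] + [[[v1, v4], v3], v2]

A multilinear Lie element is pinned by v1-initial words (v1 innermost).
Composite bracket: [[v2, v3], [v1, v4]]
Full expansion: 8 signed words from ab - ba (2^3 = 8).
Coefficients come from the v1-initial words:
  v1v4v2v3 (sign -1) contributes -[[[v1, v4], v2], v3]
  v1v4v3v2 (sign +1) contributes +[[[v1, v4], v3], v2]


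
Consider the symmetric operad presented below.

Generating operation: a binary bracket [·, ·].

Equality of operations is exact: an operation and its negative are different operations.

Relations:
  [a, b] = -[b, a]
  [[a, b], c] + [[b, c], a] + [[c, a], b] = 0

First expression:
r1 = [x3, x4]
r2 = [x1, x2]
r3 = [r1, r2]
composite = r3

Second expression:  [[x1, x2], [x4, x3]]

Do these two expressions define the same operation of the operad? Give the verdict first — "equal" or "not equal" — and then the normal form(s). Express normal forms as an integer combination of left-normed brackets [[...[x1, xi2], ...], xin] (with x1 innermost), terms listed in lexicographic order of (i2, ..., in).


equal; both compose to -[[[x1, x2], x3], x4] + [[[x1, x2], x4], x3]

The first expression reduces to -[[[x1, x2], x3], x4] + [[[x1, x2], x4], x3]
The second expression reduces to -[[[x1, x2], x3], x4] + [[[x1, x2], x4], x3]
Same normal form: equal.


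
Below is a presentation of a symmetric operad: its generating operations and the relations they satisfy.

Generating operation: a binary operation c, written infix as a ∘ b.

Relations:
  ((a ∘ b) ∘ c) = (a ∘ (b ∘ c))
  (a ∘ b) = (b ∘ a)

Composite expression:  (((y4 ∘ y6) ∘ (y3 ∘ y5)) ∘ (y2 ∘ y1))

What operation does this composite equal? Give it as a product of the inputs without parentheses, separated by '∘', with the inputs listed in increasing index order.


y1 ∘ y2 ∘ y3 ∘ y4 ∘ y5 ∘ y6

Both nesting and order wash out for c; what remains is which y's occur.
(y4 ∘ y6) unparenthesizes to y4 ∘ y6
(y3 ∘ y5) unparenthesizes to y3 ∘ y5
((y4 ∘ y6) ∘ (y3 ∘ y5)) unparenthesizes to y4 ∘ y6 ∘ y3 ∘ y5
(y2 ∘ y1) unparenthesizes to y2 ∘ y1
(((y4 ∘ y6) ∘ (y3 ∘ y5)) ∘ (y2 ∘ y1)) unparenthesizes to y4 ∘ y6 ∘ y3 ∘ y5 ∘ y2 ∘ y1
commutativity sorts the factors: y1 ∘ y2 ∘ y3 ∘ y4 ∘ y5 ∘ y6


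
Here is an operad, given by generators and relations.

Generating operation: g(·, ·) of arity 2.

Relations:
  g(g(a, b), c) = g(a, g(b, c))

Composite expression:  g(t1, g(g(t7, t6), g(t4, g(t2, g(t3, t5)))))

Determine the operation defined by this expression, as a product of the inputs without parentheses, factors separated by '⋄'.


t1 ⋄ t7 ⋄ t6 ⋄ t4 ⋄ t2 ⋄ t3 ⋄ t5

Associativity of g dissolves the nesting; only the t-input order survives.
g(t7, t6) spells out as t7 ⋄ t6
g(t3, t5) spells out as t3 ⋄ t5
g(t2, g(t3, t5)) spells out as t2 ⋄ t3 ⋄ t5
g(t4, g(t2, g(t3, t5))) spells out as t4 ⋄ t2 ⋄ t3 ⋄ t5
g(g(t7, t6), g(t4, g(t2, g(t3, t5)))) spells out as t7 ⋄ t6 ⋄ t4 ⋄ t2 ⋄ t3 ⋄ t5
g(t1, g(g(t7, t6), g(t4, g(t2, g(t3, t5))))) spells out as t1 ⋄ t7 ⋄ t6 ⋄ t4 ⋄ t2 ⋄ t3 ⋄ t5


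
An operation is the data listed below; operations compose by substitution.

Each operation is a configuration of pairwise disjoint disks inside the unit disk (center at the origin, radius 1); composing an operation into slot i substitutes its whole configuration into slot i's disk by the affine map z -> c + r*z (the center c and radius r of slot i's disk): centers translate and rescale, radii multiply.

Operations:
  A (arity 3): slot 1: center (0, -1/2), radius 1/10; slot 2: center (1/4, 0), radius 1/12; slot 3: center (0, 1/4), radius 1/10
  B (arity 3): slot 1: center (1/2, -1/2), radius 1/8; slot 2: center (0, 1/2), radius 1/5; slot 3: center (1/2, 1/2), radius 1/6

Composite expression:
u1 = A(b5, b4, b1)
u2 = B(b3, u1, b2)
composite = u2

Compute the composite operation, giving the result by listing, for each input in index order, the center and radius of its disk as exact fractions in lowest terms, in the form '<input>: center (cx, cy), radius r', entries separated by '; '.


Each b-disk chains the slot maps above it in B; radii multiply.
tracing b3 down its 1-map path: center (1/2, -1/2), radius 1/8
tracing b5 down its 2-map path: center (0, 2/5), radius 1/50
tracing b4 down its 2-map path: center (1/20, 1/2), radius 1/60
tracing b1 down its 2-map path: center (0, 11/20), radius 1/50
tracing b2 down its 1-map path: center (1/2, 1/2), radius 1/6

b1: center (0, 11/20), radius 1/50; b2: center (1/2, 1/2), radius 1/6; b3: center (1/2, -1/2), radius 1/8; b4: center (1/20, 1/2), radius 1/60; b5: center (0, 2/5), radius 1/50


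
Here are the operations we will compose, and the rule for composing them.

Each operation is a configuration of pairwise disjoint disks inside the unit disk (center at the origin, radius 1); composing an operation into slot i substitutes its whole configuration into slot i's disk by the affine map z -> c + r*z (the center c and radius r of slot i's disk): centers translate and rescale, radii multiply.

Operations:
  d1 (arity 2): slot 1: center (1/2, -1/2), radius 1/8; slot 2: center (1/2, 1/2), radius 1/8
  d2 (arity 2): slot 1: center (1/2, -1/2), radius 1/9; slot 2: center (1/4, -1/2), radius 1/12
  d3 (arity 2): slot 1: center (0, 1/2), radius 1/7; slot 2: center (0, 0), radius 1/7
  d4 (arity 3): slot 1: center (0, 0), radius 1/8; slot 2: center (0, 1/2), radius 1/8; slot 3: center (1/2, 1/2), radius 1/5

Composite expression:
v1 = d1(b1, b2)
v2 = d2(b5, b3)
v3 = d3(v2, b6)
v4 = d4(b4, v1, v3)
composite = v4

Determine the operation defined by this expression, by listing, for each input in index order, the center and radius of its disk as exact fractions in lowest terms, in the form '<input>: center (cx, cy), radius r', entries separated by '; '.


b1: center (1/16, 7/16), radius 1/64; b2: center (1/16, 9/16), radius 1/64; b3: center (71/140, 41/70), radius 1/420; b4: center (0, 0), radius 1/8; b5: center (18/35, 41/70), radius 1/315; b6: center (1/2, 1/2), radius 1/35

Only the slot chain above each b matters under d4; compose those maps.
input b4: composing its 1 substitution step yields center (0, 0), radius 1/8
input b1: composing its 2 substitution steps yields center (1/16, 7/16), radius 1/64
input b2: composing its 2 substitution steps yields center (1/16, 9/16), radius 1/64
input b5: composing its 3 substitution steps yields center (18/35, 41/70), radius 1/315
input b3: composing its 3 substitution steps yields center (71/140, 41/70), radius 1/420
input b6: composing its 2 substitution steps yields center (1/2, 1/2), radius 1/35


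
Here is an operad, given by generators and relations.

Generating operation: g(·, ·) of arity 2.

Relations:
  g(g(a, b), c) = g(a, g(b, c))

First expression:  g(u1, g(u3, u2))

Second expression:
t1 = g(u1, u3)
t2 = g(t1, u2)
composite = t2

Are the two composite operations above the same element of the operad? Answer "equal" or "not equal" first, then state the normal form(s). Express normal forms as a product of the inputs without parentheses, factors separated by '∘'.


equal — both sides give u1 ∘ u3 ∘ u2

Normal form of the first expression: u1 ∘ u3 ∘ u2
Normal form of the second expression: u1 ∘ u3 ∘ u2
The normal forms match — equal.


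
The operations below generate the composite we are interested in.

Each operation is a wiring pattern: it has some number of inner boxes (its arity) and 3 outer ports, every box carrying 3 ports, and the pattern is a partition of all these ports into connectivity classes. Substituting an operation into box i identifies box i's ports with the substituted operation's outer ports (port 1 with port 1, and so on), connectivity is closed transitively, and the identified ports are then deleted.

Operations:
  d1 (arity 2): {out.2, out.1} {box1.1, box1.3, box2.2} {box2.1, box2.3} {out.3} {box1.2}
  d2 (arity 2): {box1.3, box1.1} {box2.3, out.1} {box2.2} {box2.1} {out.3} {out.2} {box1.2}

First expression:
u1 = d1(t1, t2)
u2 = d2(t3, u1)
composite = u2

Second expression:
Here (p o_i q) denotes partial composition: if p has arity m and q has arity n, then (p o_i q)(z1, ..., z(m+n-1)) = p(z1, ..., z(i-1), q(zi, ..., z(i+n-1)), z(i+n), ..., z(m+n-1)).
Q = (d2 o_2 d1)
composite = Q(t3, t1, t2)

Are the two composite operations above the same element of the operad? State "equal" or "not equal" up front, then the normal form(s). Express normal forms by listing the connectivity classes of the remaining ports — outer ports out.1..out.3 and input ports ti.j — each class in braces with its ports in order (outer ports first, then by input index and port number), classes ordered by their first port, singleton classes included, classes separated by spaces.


equal; the common form is {out.1} {out.2} {out.3} {t1.1, t1.3, t2.2} {t1.2} {t2.1, t2.3} {t3.1, t3.3} {t3.2}


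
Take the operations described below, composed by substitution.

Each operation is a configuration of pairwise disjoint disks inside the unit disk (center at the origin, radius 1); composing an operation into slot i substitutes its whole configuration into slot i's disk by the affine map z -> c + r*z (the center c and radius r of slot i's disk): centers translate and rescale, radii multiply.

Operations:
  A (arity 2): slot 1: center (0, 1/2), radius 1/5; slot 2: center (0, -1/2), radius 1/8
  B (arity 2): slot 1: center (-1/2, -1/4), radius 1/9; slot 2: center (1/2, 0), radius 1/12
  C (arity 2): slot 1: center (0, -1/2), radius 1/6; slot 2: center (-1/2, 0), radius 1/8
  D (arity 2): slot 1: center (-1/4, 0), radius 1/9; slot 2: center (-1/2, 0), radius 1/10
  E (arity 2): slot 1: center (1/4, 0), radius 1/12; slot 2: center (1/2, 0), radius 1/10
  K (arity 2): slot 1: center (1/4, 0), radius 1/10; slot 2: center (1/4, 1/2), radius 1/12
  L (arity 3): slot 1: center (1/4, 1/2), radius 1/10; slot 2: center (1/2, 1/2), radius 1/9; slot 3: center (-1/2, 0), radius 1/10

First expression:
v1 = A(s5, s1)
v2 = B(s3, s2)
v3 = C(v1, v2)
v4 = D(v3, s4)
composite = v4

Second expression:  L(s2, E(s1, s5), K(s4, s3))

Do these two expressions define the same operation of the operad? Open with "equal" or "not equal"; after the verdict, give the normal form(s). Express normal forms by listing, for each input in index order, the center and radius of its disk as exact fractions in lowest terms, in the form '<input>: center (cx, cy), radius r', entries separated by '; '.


Normal form of the first expression: s1: center (-1/4, -7/108), radius 1/432; s2: center (-43/144, 0), radius 1/864; s3: center (-5/16, -1/288), radius 1/648; s4: center (-1/2, 0), radius 1/10; s5: center (-1/4, -5/108), radius 1/270
Normal form of the second expression: s1: center (19/36, 1/2), radius 1/108; s2: center (1/4, 1/2), radius 1/10; s3: center (-19/40, 1/20), radius 1/120; s4: center (-19/40, 0), radius 1/100; s5: center (5/9, 1/2), radius 1/90
Different reductions; not equal.

not equal; first: s1: center (-1/4, -7/108), radius 1/432; s2: center (-43/144, 0), radius 1/864; s3: center (-5/16, -1/288), radius 1/648; s4: center (-1/2, 0), radius 1/10; s5: center (-1/4, -5/108), radius 1/270; second: s1: center (19/36, 1/2), radius 1/108; s2: center (1/4, 1/2), radius 1/10; s3: center (-19/40, 1/20), radius 1/120; s4: center (-19/40, 0), radius 1/100; s5: center (5/9, 1/2), radius 1/90


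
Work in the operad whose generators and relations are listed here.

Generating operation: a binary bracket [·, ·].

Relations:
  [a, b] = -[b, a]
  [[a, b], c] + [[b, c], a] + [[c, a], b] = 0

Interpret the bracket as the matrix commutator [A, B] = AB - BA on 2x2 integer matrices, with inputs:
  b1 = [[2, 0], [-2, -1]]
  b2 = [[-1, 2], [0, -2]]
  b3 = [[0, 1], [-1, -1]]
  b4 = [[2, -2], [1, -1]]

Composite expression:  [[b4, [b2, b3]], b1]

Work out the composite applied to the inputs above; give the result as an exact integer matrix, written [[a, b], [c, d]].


[[22, 33], [-25, -22]]

[b2, b3] = [[-2, -1], [1, 2]]
[b4, [b2, b3]] = [[-1, -11], [-7, 1]]
[[b4, [b2, b3]], b1] = [[22, 33], [-25, -22]]


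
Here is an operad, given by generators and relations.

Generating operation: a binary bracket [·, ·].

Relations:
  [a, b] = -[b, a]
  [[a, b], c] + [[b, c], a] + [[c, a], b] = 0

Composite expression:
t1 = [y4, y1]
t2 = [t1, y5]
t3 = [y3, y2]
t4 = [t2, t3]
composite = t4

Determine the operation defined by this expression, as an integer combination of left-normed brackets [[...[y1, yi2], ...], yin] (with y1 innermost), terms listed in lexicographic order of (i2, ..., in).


In the tensor algebra, words opening y1 carry the y1-anchored form.
Composite bracket: [[[y4, y1], y5], [y3, y2]]
The bracket unfolds into 16 signed words via [a, b] = ab - ba (2^4 = 16).
Collect the words opening with y1:
  y1y4y5y2y3 appears with sign +1, giving the term +[[[[y1, y4], y5], y2], y3]
  y1y4y5y3y2 appears with sign -1, giving the term -[[[[y1, y4], y5], y3], y2]

[[[[y1, y4], y5], y2], y3] - [[[[y1, y4], y5], y3], y2]


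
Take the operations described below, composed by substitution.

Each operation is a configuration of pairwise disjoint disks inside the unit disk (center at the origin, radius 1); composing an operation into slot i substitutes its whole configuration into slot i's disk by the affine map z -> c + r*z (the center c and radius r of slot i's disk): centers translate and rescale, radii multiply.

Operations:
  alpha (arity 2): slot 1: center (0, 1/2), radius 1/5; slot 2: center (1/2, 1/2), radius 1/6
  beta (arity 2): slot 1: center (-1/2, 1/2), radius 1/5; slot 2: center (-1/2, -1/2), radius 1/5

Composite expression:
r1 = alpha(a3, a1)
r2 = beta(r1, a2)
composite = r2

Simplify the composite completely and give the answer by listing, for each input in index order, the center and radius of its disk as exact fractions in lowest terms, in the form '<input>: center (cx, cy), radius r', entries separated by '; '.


Affine substitution under beta: radii multiply and a-centers shift.
tracing a3 down its 2-map path: center (-1/2, 3/5), radius 1/25
tracing a1 down its 2-map path: center (-2/5, 3/5), radius 1/30
tracing a2 down its 1-map path: center (-1/2, -1/2), radius 1/5

a1: center (-2/5, 3/5), radius 1/30; a2: center (-1/2, -1/2), radius 1/5; a3: center (-1/2, 3/5), radius 1/25


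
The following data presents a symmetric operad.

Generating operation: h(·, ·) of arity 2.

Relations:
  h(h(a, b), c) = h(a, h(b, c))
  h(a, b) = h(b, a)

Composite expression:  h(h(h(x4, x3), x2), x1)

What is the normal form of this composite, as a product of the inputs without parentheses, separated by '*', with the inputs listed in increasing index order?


x1 * x2 * x3 * x4

With h associative and commutative, the x-input set is all that matters.
h(x4, x3) collapses to x4 * x3
h(h(x4, x3), x2) collapses to x4 * x3 * x2
h(h(h(x4, x3), x2), x1) collapses to x4 * x3 * x2 * x1
the factors in increasing index order: x1 * x2 * x3 * x4


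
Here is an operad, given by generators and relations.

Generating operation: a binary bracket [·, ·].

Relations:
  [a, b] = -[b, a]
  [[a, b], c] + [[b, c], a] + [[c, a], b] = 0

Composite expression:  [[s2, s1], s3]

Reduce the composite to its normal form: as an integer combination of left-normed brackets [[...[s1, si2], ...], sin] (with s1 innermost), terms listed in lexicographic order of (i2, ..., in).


Left-normed coefficients sit on the s1-initial expansion words.
Composite bracket: [[s2, s1], s3]
Under [a, b] = ab - ba we get 4 signed associative words (2^2 = 4).
Only words starting with s1 matter:
  from s1s2s3, sign -1: term -[[s1, s2], s3]

-[[s1, s2], s3]


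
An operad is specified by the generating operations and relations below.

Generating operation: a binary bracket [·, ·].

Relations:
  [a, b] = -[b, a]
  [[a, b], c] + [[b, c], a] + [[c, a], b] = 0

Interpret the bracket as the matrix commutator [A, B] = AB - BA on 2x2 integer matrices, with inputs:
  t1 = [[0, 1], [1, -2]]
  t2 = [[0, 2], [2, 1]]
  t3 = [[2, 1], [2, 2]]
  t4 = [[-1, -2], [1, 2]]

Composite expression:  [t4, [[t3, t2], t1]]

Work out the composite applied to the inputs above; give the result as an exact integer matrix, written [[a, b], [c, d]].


[t3, t2] = [[-2, 1], [-2, 2]]
[[t3, t2], t1] = [[3, -6], [0, -3]]
[t4, [[t3, t2], t1]] = [[6, 30], [6, -6]]

[[6, 30], [6, -6]]


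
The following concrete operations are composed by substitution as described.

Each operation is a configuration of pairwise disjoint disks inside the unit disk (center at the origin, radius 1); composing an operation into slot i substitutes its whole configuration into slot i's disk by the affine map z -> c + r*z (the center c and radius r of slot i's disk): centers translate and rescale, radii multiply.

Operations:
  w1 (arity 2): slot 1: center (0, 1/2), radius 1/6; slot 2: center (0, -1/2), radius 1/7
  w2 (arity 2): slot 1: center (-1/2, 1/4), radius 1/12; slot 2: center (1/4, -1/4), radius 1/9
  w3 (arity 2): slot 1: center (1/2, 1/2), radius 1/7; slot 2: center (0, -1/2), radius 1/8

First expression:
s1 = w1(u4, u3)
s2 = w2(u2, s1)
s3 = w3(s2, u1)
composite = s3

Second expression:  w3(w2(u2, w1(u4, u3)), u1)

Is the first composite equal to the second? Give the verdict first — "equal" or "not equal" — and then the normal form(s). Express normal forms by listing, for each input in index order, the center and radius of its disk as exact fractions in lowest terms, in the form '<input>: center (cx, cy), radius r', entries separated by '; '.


equal — both sides give u1: center (0, -1/2), radius 1/8; u2: center (3/7, 15/28), radius 1/84; u3: center (15/28, 115/252), radius 1/441; u4: center (15/28, 17/36), radius 1/378


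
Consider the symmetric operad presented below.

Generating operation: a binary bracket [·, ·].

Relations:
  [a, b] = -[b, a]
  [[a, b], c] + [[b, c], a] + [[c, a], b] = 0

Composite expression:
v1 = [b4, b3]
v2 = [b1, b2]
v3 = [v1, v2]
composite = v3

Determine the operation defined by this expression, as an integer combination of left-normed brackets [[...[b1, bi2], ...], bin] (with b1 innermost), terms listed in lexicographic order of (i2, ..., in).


[[[b1, b2], b3], b4] - [[[b1, b2], b4], b3]


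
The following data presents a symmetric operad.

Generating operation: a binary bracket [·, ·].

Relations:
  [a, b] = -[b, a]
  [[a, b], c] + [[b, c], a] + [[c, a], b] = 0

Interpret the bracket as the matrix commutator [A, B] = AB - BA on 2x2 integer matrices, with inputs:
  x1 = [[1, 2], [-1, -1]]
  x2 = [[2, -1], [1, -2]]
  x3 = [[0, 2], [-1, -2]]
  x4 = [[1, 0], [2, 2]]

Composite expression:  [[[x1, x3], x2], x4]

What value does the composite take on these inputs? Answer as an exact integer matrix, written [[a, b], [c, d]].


[[0, 0], [0, 0]]

[x1, x3] = [[0, 0], [0, 0]]
[[x1, x3], x2] = [[0, 0], [0, 0]]
[[[x1, x3], x2], x4] = [[0, 0], [0, 0]]


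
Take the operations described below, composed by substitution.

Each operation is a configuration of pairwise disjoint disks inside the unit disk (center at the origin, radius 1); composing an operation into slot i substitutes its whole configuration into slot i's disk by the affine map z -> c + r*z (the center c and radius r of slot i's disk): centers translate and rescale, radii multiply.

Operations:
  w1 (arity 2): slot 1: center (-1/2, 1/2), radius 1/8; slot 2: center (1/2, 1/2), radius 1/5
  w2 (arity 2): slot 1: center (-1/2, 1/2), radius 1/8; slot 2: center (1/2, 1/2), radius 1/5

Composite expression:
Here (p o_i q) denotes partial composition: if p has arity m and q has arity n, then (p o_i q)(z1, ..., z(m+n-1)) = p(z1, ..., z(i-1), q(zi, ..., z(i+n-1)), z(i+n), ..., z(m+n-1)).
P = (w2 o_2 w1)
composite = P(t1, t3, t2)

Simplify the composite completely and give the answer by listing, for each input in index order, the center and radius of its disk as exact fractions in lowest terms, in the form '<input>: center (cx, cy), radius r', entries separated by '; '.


Follow each t-input down from w2: c' goes to c + r*c', radius to r*r'.
input t1: composing its 1 substitution step yields center (-1/2, 1/2), radius 1/8
input t3: composing its 2 substitution steps yields center (2/5, 3/5), radius 1/40
input t2: composing its 2 substitution steps yields center (3/5, 3/5), radius 1/25

t1: center (-1/2, 1/2), radius 1/8; t2: center (3/5, 3/5), radius 1/25; t3: center (2/5, 3/5), radius 1/40


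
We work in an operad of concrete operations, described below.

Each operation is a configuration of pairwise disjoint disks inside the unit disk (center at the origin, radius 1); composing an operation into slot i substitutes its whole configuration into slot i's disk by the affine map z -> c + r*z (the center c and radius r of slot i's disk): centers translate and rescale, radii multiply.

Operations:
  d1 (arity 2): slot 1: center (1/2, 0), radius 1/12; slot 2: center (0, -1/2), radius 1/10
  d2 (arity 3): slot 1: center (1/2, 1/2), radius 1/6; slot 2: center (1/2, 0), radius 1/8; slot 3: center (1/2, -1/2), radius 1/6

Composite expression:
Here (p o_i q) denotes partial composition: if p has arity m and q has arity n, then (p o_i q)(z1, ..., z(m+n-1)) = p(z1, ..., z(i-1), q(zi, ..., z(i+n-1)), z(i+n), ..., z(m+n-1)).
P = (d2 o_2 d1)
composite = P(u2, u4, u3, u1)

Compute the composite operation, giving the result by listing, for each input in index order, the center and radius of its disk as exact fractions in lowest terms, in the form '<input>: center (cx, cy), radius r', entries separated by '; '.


u1: center (1/2, -1/2), radius 1/6; u2: center (1/2, 1/2), radius 1/6; u3: center (1/2, -1/16), radius 1/80; u4: center (9/16, 0), radius 1/96

Each u-disk chains the slot maps above it in d2; radii multiply.
input u2: applying the 1 nested substitution gives center (1/2, 1/2), radius 1/6
input u4: applying the 2 nested substitutions gives center (9/16, 0), radius 1/96
input u3: applying the 2 nested substitutions gives center (1/2, -1/16), radius 1/80
input u1: applying the 1 nested substitution gives center (1/2, -1/2), radius 1/6


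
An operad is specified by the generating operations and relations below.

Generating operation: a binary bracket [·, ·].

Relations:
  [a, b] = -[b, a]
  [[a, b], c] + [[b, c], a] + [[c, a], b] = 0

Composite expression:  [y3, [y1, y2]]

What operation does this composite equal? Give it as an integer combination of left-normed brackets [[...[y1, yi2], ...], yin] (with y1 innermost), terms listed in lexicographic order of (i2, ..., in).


-[[y1, y2], y3]

In the tensor algebra, words opening y1 carry the y1-anchored form.
Composite bracket: [y3, [y1, y2]]
The bracket unfolds into 4 signed words via [a, b] = ab - ba (2^2 = 4).
Collect the words opening with y1:
  y1y2y3 (sign -1) contributes -[[y1, y2], y3]


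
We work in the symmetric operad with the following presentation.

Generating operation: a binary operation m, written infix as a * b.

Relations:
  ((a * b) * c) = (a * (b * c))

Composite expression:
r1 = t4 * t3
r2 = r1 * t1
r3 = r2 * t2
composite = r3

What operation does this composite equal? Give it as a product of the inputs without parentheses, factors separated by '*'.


t4 * t3 * t1 * t2

Key point: m is associative — brackets drop, the t-order remains.
(t4 * t3) reduces to t4 * t3
((t4 * t3) * t1) reduces to t4 * t3 * t1
(((t4 * t3) * t1) * t2) reduces to t4 * t3 * t1 * t2


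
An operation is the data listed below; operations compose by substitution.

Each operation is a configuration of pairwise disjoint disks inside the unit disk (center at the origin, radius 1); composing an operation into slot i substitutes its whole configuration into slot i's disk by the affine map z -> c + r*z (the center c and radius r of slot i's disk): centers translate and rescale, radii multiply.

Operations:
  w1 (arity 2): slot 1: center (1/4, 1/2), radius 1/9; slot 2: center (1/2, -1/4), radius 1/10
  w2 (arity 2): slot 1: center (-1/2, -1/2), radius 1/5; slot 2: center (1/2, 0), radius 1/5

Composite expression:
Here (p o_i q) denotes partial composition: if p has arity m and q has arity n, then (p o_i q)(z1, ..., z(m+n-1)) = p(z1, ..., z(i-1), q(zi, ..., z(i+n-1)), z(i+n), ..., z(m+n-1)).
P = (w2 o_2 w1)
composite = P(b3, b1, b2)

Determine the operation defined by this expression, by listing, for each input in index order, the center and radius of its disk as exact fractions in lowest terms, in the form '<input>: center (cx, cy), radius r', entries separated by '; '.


Nesting under w2 composes maps z -> c + r*z down each b-path.
input b3: composing its 1 substitution step yields center (-1/2, -1/2), radius 1/5
input b1: composing its 2 substitution steps yields center (11/20, 1/10), radius 1/45
input b2: composing its 2 substitution steps yields center (3/5, -1/20), radius 1/50

b1: center (11/20, 1/10), radius 1/45; b2: center (3/5, -1/20), radius 1/50; b3: center (-1/2, -1/2), radius 1/5


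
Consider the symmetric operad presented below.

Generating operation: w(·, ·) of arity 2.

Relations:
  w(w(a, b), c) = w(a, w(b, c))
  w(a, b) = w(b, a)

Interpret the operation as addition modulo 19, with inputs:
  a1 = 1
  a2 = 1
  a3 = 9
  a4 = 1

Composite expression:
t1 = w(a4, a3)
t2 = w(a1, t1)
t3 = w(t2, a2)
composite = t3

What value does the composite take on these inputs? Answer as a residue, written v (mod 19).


12 (mod 19)


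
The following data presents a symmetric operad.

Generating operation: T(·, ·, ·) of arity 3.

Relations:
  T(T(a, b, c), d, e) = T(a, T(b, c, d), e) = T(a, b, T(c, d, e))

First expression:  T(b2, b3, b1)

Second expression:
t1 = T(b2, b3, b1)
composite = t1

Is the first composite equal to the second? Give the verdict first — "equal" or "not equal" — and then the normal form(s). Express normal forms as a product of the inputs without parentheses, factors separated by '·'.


The first expression, normalized: b2 · b3 · b1
The second expression, normalized: b2 · b3 · b1
Same normal form: equal.

equal; both compose to b2 · b3 · b1


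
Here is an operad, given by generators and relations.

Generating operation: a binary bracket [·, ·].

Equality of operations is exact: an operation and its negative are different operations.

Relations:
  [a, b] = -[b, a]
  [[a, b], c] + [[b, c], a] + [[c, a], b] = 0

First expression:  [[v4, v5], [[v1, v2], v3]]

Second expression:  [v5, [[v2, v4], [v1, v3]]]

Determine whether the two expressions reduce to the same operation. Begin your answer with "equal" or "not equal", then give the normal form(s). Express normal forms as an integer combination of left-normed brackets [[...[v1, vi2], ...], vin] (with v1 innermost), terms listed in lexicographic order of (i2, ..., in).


The first expression reduces to -[[[[v1, v2], v3], v4], v5] + [[[[v1, v2], v3], v5], v4]
The second expression reduces to [[[[v1, v3], v2], v4], v5] - [[[[v1, v3], v4], v2], v5]
The normal forms differ: not equal.

not equal; first: -[[[[v1, v2], v3], v4], v5] + [[[[v1, v2], v3], v5], v4]; second: [[[[v1, v3], v2], v4], v5] - [[[[v1, v3], v4], v2], v5]


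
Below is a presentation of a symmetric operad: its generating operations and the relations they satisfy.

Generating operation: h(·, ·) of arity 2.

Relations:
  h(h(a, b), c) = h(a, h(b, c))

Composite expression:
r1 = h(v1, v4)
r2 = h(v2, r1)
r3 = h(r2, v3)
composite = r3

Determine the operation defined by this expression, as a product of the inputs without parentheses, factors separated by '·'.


v2 · v1 · v4 · v3

Under associativity of h, the answer is the v's in reading order.
h(v1, v4) flattens to v1 · v4
h(v2, h(v1, v4)) flattens to v2 · v1 · v4
h(h(v2, h(v1, v4)), v3) flattens to v2 · v1 · v4 · v3


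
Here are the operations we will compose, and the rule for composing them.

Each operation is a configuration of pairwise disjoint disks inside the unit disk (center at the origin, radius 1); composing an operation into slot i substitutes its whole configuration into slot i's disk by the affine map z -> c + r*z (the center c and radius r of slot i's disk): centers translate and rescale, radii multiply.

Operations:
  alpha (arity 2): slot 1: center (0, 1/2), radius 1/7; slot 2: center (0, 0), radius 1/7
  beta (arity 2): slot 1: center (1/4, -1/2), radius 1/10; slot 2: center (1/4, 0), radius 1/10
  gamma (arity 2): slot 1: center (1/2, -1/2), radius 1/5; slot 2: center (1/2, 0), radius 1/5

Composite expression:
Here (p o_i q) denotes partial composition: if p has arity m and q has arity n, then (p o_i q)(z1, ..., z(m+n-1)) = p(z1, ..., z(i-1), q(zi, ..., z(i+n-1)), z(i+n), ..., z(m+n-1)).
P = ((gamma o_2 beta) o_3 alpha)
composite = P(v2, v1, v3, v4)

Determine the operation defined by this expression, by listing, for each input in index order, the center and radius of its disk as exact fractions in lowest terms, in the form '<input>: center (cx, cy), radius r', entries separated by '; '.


Below gamma, radii multiply path by path; the v-disk centers shift.
for v2, the 1-step affine chain lands on center (1/2, -1/2), radius 1/5
for v1, the 2-step affine chain lands on center (11/20, -1/10), radius 1/50
for v3, the 3-step affine chain lands on center (11/20, 1/100), radius 1/350
for v4, the 3-step affine chain lands on center (11/20, 0), radius 1/350

v1: center (11/20, -1/10), radius 1/50; v2: center (1/2, -1/2), radius 1/5; v3: center (11/20, 1/100), radius 1/350; v4: center (11/20, 0), radius 1/350


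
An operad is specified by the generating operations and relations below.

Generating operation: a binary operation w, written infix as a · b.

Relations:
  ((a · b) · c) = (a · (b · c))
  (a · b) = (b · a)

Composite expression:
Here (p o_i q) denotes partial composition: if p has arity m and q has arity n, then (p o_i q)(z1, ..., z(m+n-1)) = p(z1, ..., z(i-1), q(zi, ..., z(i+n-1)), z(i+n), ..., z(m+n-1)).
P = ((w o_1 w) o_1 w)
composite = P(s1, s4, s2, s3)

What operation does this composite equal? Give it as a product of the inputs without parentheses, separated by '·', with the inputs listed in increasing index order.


s1 · s2 · s3 · s4

Key point: w commutes, so take the s-inputs in any fixed order.
(s1 · s4) collapses to s1 · s4
((s1 · s4) · s2) collapses to s1 · s4 · s2
(((s1 · s4) · s2) · s3) collapses to s1 · s4 · s2 · s3
the factors in increasing index order: s1 · s2 · s3 · s4


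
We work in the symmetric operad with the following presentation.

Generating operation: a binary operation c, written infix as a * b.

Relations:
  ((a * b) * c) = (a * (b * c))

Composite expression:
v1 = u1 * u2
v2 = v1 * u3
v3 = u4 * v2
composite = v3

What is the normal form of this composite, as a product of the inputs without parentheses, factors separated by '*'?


u4 * u1 * u2 * u3


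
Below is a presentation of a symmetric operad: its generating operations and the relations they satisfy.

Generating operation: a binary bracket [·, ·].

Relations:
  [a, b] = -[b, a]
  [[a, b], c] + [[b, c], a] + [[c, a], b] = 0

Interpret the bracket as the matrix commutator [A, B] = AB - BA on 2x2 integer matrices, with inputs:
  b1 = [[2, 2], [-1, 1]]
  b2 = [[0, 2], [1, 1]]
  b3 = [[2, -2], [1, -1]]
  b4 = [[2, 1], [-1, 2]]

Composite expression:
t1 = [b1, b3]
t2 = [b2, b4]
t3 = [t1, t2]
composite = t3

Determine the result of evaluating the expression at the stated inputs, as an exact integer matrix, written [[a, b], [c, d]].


[[4, -48], [24, -4]]

[b1, b3] = [[0, -8], [-4, 0]]
[b2, b4] = [[-3, -1], [-1, 3]]
[[b1, b3], [b2, b4]] = [[4, -48], [24, -4]]


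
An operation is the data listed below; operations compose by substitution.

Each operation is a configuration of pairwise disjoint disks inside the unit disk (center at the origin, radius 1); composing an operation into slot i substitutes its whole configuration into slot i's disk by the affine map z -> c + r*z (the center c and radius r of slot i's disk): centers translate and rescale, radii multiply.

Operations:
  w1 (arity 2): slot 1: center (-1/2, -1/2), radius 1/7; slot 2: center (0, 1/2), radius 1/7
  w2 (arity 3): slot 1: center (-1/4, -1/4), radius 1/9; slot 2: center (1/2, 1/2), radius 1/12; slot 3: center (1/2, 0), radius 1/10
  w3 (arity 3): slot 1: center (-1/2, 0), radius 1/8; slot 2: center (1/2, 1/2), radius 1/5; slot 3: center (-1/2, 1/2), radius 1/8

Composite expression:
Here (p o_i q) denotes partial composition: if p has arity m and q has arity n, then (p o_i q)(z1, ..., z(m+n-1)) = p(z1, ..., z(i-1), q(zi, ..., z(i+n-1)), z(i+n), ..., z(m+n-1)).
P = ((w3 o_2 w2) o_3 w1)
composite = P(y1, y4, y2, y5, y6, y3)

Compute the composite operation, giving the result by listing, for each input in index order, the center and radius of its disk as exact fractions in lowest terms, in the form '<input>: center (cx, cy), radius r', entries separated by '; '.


y1: center (-1/2, 0), radius 1/8; y2: center (71/120, 71/120), radius 1/420; y3: center (-1/2, 1/2), radius 1/8; y4: center (9/20, 9/20), radius 1/45; y5: center (3/5, 73/120), radius 1/420; y6: center (3/5, 1/2), radius 1/50

Follow each y-input down from w3: c' goes to c + r*c', radius to r*r'.
y1 passes through 1 substitution, ending at center (-1/2, 0), radius 1/8
y4 passes through 2 substitutions, ending at center (9/20, 9/20), radius 1/45
y2 passes through 3 substitutions, ending at center (71/120, 71/120), radius 1/420
y5 passes through 3 substitutions, ending at center (3/5, 73/120), radius 1/420
y6 passes through 2 substitutions, ending at center (3/5, 1/2), radius 1/50
y3 passes through 1 substitution, ending at center (-1/2, 1/2), radius 1/8


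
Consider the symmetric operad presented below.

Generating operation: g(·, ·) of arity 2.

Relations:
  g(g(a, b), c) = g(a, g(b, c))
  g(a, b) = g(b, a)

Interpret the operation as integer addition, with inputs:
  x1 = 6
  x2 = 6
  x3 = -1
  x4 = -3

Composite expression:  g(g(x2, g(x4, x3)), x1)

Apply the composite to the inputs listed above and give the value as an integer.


8

g(x4, x3) = -4
g(x2, g(x4, x3)) = 2
g(g(x2, g(x4, x3)), x1) = 8


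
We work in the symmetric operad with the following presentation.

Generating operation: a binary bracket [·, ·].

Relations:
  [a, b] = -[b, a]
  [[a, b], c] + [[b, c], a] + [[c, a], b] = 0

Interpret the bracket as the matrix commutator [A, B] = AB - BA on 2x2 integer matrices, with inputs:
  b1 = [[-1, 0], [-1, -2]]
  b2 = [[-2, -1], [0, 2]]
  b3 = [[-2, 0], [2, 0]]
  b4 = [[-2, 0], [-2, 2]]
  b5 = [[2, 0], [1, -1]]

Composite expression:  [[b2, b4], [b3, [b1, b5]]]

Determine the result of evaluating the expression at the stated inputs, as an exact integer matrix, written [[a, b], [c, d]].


[b2, b4] = [[2, -4], [-8, -2]]
[b1, b5] = [[0, 0], [-4, 0]]
[b3, [b1, b5]] = [[0, 0], [-8, 0]]
[[b2, b4], [b3, [b1, b5]]] = [[32, 0], [32, -32]]

[[32, 0], [32, -32]]


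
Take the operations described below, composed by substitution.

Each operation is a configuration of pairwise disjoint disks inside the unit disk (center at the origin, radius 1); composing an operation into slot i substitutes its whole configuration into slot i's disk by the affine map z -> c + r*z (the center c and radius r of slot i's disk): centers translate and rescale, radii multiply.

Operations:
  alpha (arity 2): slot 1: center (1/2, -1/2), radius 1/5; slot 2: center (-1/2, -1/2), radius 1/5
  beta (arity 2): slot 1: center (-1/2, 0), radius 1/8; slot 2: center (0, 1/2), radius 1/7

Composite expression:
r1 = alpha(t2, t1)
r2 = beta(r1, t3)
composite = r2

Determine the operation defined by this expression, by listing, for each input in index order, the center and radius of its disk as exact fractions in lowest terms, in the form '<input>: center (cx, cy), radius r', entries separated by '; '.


t1: center (-9/16, -1/16), radius 1/40; t2: center (-7/16, -1/16), radius 1/40; t3: center (0, 1/2), radius 1/7

Below beta, radii multiply path by path; the t-disk centers shift.
input t2: applying the 2 nested substitutions gives center (-7/16, -1/16), radius 1/40
input t1: applying the 2 nested substitutions gives center (-9/16, -1/16), radius 1/40
input t3: applying the 1 nested substitution gives center (0, 1/2), radius 1/7


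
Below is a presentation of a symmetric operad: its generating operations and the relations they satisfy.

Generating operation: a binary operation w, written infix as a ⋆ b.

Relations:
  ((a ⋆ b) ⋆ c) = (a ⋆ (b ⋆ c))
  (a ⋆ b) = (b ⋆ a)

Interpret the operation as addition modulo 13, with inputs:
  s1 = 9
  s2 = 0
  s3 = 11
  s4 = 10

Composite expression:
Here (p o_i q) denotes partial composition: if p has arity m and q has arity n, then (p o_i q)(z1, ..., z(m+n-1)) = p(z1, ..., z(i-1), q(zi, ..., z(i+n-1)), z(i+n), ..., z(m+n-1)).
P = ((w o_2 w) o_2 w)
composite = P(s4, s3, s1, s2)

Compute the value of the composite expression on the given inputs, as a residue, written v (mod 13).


(s3 ⋆ s1) = 7
((s3 ⋆ s1) ⋆ s2) = 7
(s4 ⋆ ((s3 ⋆ s1) ⋆ s2)) = 4

4 (mod 13)


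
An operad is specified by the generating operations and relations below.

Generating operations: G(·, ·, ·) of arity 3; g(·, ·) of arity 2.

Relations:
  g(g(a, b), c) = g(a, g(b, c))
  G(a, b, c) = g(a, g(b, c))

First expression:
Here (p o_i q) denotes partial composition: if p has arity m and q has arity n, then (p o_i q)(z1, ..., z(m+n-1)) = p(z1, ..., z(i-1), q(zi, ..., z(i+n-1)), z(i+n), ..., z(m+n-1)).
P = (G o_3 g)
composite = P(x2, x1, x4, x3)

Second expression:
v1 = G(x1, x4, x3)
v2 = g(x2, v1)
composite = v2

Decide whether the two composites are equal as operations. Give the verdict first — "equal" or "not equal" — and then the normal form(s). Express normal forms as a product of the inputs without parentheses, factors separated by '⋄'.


The first expression reduces to x2 ⋄ x1 ⋄ x4 ⋄ x3
The second expression reduces to x2 ⋄ x1 ⋄ x4 ⋄ x3
Identical normal forms: equal.

equal — both sides give x2 ⋄ x1 ⋄ x4 ⋄ x3
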